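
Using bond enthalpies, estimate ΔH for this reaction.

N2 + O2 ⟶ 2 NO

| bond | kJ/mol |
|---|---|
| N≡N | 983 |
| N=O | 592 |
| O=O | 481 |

ΔH ≈ +280 kJ

Bonds broken (reactants):
  N≡N: 1 × 983 = 983
  O=O: 1 × 481 = 481
  Σ(broken) = 1464 kJ
Bonds formed (products):
  N=O: 2 × 592 = 1184
  Σ(formed) = 1184 kJ
ΔH = Σ(broken) − Σ(formed) = 1464 − 1184 = +280 kJ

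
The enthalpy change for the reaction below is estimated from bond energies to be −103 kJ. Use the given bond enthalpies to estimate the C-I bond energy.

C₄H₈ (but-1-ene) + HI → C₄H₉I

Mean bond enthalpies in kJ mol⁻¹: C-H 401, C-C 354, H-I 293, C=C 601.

D(C-I) ≈ 242 kJ/mol

Let D be the C-I bond energy.
Σ(broken) = 2×354 + 8×401 + 1×601 + 1×293 = 4810
Σ(formed) = 3×354 + 9×401 + 1×D = 4671 + D
ΔH = Σ(broken) − Σ(formed) = (4810) − (4671 + D) = +139 − D
Setting this equal to −103 kJ gives D = 242 kJ/mol.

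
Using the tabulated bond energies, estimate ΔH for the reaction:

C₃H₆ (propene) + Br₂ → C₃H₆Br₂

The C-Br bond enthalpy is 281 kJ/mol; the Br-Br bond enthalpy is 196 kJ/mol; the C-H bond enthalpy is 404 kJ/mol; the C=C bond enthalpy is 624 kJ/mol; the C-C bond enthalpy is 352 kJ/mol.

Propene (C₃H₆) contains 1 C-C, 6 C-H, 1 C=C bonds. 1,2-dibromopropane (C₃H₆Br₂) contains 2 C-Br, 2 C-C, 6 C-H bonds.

ΔH ≈ −94 kJ

Bonds broken (reactants):
  Br-Br: 1 × 196 = 196
  C-C: 1 × 352 = 352
  C-H: 6 × 404 = 2424
  C=C: 1 × 624 = 624
  Σ(broken) = 3596 kJ
Bonds formed (products):
  C-Br: 2 × 281 = 562
  C-C: 2 × 352 = 704
  C-H: 6 × 404 = 2424
  Σ(formed) = 3690 kJ
ΔH = Σ(broken) − Σ(formed) = 3596 − 3690 = −94 kJ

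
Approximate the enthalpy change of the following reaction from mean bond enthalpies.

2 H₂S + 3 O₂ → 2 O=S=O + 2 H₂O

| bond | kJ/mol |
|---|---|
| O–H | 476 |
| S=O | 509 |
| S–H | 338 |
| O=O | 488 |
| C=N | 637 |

ΔH ≈ −1124 kJ

Bonds broken (reactants):
  O=O: 3 × 488 = 1464
  S–H: 4 × 338 = 1352
  Σ(broken) = 2816 kJ
Bonds formed (products):
  O–H: 4 × 476 = 1904
  S=O: 4 × 509 = 2036
  Σ(formed) = 3940 kJ
ΔH = Σ(broken) − Σ(formed) = 2816 − 3940 = −1124 kJ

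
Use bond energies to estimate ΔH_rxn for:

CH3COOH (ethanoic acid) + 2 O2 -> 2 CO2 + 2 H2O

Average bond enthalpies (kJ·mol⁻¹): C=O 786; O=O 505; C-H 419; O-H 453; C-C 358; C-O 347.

ΔH ≈ −745 kJ

Bonds broken (reactants):
  C-C: 1 × 358 = 358
  C-H: 3 × 419 = 1257
  C-O: 1 × 347 = 347
  C=O: 1 × 786 = 786
  O-H: 1 × 453 = 453
  O=O: 2 × 505 = 1010
  Σ(broken) = 4211 kJ
Bonds formed (products):
  C=O: 4 × 786 = 3144
  O-H: 4 × 453 = 1812
  Σ(formed) = 4956 kJ
ΔH = Σ(broken) − Σ(formed) = 4211 − 4956 = −745 kJ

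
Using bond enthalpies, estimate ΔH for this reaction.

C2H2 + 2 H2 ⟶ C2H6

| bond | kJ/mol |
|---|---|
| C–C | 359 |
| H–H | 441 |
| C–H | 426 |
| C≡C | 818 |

Bonds broken (reactants):
  C≡C: 1 × 818 = 818
  C–H: 2 × 426 = 852
  H–H: 2 × 441 = 882
  Σ(broken) = 2552 kJ
Bonds formed (products):
  C–C: 1 × 359 = 359
  C–H: 6 × 426 = 2556
  Σ(formed) = 2915 kJ
ΔH = Σ(broken) − Σ(formed) = 2552 − 2915 = −363 kJ

ΔH ≈ −363 kJ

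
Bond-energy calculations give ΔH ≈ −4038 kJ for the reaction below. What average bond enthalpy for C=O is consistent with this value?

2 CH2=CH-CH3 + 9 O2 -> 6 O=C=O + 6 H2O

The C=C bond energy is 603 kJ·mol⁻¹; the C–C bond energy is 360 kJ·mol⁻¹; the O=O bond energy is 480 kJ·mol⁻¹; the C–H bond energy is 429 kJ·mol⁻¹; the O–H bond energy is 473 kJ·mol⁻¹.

D(C=O) ≈ 813 kJ/mol

Let D be the C=O bond energy.
Σ(broken) = 2×360 + 12×429 + 2×603 + 9×480 = 11394
Σ(formed) = 12×D + 12×473 = 5676 + 12D
ΔH = Σ(broken) − Σ(formed) = (11394) − (5676 + 12D) = +5718 − 12D
Setting this equal to −4038 kJ gives 12D = 9756, so D = 813 kJ/mol.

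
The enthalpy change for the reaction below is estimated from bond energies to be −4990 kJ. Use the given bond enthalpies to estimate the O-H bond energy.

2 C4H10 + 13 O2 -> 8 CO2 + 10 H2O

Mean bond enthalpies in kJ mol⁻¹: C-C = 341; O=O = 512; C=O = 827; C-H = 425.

D(O-H) ≈ 448 kJ/mol

Let D be the O-H bond energy.
Σ(broken) = 6×341 + 20×425 + 13×512 = 17202
Σ(formed) = 16×827 + 20×D = 13232 + 20D
ΔH = Σ(broken) − Σ(formed) = (17202) − (13232 + 20D) = +3970 − 20D
Setting this equal to −4990 kJ gives 20D = 8960, so D = 448 kJ/mol.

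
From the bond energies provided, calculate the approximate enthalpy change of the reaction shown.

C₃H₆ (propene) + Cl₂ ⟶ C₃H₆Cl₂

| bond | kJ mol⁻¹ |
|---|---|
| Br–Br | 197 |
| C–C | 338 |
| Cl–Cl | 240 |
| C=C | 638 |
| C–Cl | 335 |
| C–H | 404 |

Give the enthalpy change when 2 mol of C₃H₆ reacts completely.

Bonds broken (reactants):
  C–C: 1 × 338 = 338
  C–H: 6 × 404 = 2424
  C=C: 1 × 638 = 638
  Cl–Cl: 1 × 240 = 240
  Σ(broken) = 3640 kJ
Bonds formed (products):
  C–C: 2 × 338 = 676
  C–Cl: 2 × 335 = 670
  C–H: 6 × 404 = 2424
  Σ(formed) = 3770 kJ
ΔH = Σ(broken) − Σ(formed) = 3640 − 3770 = −130 kJ
For 2× the reaction as written: 2 × (−130) = −260 kJ

ΔH = −260 kJ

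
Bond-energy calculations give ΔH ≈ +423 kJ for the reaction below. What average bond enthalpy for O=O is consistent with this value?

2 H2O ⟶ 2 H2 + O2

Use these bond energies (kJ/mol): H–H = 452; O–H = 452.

Let D be the O=O bond energy.
Σ(broken) = 4×452 = 1808
Σ(formed) = 2×452 + 1×D = 904 + D
ΔH = Σ(broken) − Σ(formed) = (1808) − (904 + D) = +904 − D
Setting this equal to +423 kJ gives D = 481 kJ/mol.

D(O=O) ≈ 481 kJ/mol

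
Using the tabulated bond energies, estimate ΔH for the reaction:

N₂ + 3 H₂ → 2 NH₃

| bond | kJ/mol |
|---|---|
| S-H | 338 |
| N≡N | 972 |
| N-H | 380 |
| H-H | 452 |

Bonds broken (reactants):
  H-H: 3 × 452 = 1356
  N≡N: 1 × 972 = 972
  Σ(broken) = 2328 kJ
Bonds formed (products):
  N-H: 6 × 380 = 2280
  Σ(formed) = 2280 kJ
ΔH = Σ(broken) − Σ(formed) = 2328 − 2280 = +48 kJ

ΔH ≈ +48 kJ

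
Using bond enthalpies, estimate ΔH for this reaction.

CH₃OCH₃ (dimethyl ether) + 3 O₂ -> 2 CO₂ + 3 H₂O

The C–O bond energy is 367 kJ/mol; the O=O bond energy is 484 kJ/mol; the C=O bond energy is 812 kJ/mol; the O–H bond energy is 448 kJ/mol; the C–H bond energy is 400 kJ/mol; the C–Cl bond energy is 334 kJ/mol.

Bonds broken (reactants):
  C–H: 6 × 400 = 2400
  C–O: 2 × 367 = 734
  O=O: 3 × 484 = 1452
  Σ(broken) = 4586 kJ
Bonds formed (products):
  C=O: 4 × 812 = 3248
  O–H: 6 × 448 = 2688
  Σ(formed) = 5936 kJ
ΔH = Σ(broken) − Σ(formed) = 4586 − 5936 = −1350 kJ

ΔH ≈ −1350 kJ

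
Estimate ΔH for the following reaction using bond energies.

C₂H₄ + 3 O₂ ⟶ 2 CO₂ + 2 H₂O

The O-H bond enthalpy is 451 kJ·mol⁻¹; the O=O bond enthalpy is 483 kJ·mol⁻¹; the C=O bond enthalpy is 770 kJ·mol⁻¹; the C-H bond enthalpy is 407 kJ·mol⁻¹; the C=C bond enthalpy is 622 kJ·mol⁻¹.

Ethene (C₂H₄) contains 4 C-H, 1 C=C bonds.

Bonds broken (reactants):
  C-H: 4 × 407 = 1628
  C=C: 1 × 622 = 622
  O=O: 3 × 483 = 1449
  Σ(broken) = 3699 kJ
Bonds formed (products):
  C=O: 4 × 770 = 3080
  O-H: 4 × 451 = 1804
  Σ(formed) = 4884 kJ
ΔH = Σ(broken) − Σ(formed) = 3699 − 4884 = −1185 kJ

ΔH ≈ −1185 kJ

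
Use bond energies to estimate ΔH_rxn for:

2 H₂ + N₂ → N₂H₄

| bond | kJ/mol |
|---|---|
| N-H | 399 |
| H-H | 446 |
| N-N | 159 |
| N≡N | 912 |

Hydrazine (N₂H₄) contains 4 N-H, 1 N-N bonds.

Bonds broken (reactants):
  H-H: 2 × 446 = 892
  N≡N: 1 × 912 = 912
  Σ(broken) = 1804 kJ
Bonds formed (products):
  N-H: 4 × 399 = 1596
  N-N: 1 × 159 = 159
  Σ(formed) = 1755 kJ
ΔH = Σ(broken) − Σ(formed) = 1804 − 1755 = +49 kJ

ΔH ≈ +49 kJ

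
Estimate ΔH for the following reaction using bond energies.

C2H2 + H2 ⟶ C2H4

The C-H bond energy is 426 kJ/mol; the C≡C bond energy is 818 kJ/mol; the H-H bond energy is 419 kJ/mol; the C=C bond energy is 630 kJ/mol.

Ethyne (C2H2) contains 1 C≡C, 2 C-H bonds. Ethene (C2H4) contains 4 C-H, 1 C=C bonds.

Bonds broken (reactants):
  C≡C: 1 × 818 = 818
  C-H: 2 × 426 = 852
  H-H: 1 × 419 = 419
  Σ(broken) = 2089 kJ
Bonds formed (products):
  C-H: 4 × 426 = 1704
  C=C: 1 × 630 = 630
  Σ(formed) = 2334 kJ
ΔH = Σ(broken) − Σ(formed) = 2089 − 2334 = −245 kJ

ΔH ≈ −245 kJ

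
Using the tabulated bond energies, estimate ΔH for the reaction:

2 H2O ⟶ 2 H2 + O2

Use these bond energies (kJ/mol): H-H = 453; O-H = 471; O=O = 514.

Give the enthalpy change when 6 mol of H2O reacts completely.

Bonds broken (reactants):
  O-H: 4 × 471 = 1884
  Σ(broken) = 1884 kJ
Bonds formed (products):
  H-H: 2 × 453 = 906
  O=O: 1 × 514 = 514
  Σ(formed) = 1420 kJ
ΔH = Σ(broken) − Σ(formed) = 1884 − 1420 = +464 kJ
For 3× the reaction as written: 3 × (+464) = +1392 kJ

ΔH = +1392 kJ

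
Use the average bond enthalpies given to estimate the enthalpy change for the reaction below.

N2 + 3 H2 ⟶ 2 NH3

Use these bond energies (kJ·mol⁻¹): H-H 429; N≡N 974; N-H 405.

Bonds broken (reactants):
  H-H: 3 × 429 = 1287
  N≡N: 1 × 974 = 974
  Σ(broken) = 2261 kJ
Bonds formed (products):
  N-H: 6 × 405 = 2430
  Σ(formed) = 2430 kJ
ΔH = Σ(broken) − Σ(formed) = 2261 − 2430 = −169 kJ

ΔH ≈ −169 kJ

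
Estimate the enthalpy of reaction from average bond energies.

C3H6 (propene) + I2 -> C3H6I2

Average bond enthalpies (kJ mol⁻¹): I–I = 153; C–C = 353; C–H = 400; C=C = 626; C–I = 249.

ΔH ≈ −72 kJ

Bonds broken (reactants):
  C–C: 1 × 353 = 353
  C–H: 6 × 400 = 2400
  C=C: 1 × 626 = 626
  I–I: 1 × 153 = 153
  Σ(broken) = 3532 kJ
Bonds formed (products):
  C–C: 2 × 353 = 706
  C–H: 6 × 400 = 2400
  C–I: 2 × 249 = 498
  Σ(formed) = 3604 kJ
ΔH = Σ(broken) − Σ(formed) = 3532 − 3604 = −72 kJ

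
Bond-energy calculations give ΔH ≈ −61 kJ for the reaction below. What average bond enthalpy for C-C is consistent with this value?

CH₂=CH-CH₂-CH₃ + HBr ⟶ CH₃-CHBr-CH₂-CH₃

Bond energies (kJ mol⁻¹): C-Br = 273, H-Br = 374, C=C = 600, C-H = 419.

Let D be the C-C bond energy.
Σ(broken) = 2×D + 8×419 + 1×600 + 1×374 = 4326 + 2D
Σ(formed) = 1×273 + 3×D + 9×419 = 4044 + 3D
ΔH = Σ(broken) − Σ(formed) = (4326 + 2D) − (4044 + 3D) = +282 − D
Setting this equal to −61 kJ gives D = 343 kJ/mol.

D(C-C) ≈ 343 kJ/mol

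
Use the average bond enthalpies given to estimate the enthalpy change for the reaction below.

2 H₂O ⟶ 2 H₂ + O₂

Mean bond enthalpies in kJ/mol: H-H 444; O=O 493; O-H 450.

Bonds broken (reactants):
  O-H: 4 × 450 = 1800
  Σ(broken) = 1800 kJ
Bonds formed (products):
  H-H: 2 × 444 = 888
  O=O: 1 × 493 = 493
  Σ(formed) = 1381 kJ
ΔH = Σ(broken) − Σ(formed) = 1800 − 1381 = +419 kJ

ΔH ≈ +419 kJ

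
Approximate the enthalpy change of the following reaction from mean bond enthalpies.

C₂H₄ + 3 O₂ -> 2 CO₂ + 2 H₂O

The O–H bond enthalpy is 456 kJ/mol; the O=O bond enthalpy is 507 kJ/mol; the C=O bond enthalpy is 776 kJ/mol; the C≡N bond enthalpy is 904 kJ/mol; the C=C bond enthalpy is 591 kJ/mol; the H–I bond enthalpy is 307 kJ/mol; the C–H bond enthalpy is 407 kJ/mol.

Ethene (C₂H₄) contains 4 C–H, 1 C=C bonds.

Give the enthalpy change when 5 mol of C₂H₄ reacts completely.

ΔH = −5940 kJ

Bonds broken (reactants):
  C–H: 4 × 407 = 1628
  C=C: 1 × 591 = 591
  O=O: 3 × 507 = 1521
  Σ(broken) = 3740 kJ
Bonds formed (products):
  C=O: 4 × 776 = 3104
  O–H: 4 × 456 = 1824
  Σ(formed) = 4928 kJ
ΔH = Σ(broken) − Σ(formed) = 3740 − 4928 = −1188 kJ
For 5× the reaction as written: 5 × (−1188) = −5940 kJ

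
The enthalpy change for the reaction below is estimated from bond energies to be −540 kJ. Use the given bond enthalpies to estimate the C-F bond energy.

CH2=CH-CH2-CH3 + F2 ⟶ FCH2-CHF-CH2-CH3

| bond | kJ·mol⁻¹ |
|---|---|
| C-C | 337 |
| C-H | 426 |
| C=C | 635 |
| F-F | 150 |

D(C-F) ≈ 494 kJ/mol

Let D be the C-F bond energy.
Σ(broken) = 2×337 + 8×426 + 1×635 + 1×150 = 4867
Σ(formed) = 3×337 + 2×D + 8×426 = 4419 + 2D
ΔH = Σ(broken) − Σ(formed) = (4867) − (4419 + 2D) = +448 − 2D
Setting this equal to −540 kJ gives 2D = 988, so D = 494 kJ/mol.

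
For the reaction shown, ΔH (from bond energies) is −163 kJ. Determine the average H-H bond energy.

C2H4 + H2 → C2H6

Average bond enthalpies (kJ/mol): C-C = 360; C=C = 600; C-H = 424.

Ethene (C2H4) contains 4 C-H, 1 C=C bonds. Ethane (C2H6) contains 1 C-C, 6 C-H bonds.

Let D be the H-H bond energy.
Σ(broken) = 4×424 + 1×600 + 1×D = 2296 + D
Σ(formed) = 1×360 + 6×424 = 2904
ΔH = Σ(broken) − Σ(formed) = (2296 + D) − (2904) = −608 + D
Setting this equal to −163 kJ gives D = 445 kJ/mol.

D(H-H) ≈ 445 kJ/mol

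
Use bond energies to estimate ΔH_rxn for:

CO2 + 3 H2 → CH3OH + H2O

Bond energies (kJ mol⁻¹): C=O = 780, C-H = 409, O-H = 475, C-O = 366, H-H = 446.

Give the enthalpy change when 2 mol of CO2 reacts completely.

Bonds broken (reactants):
  C=O: 2 × 780 = 1560
  H-H: 3 × 446 = 1338
  Σ(broken) = 2898 kJ
Bonds formed (products):
  C-H: 3 × 409 = 1227
  C-O: 1 × 366 = 366
  O-H: 3 × 475 = 1425
  Σ(formed) = 3018 kJ
ΔH = Σ(broken) − Σ(formed) = 2898 − 3018 = −120 kJ
For 2× the reaction as written: 2 × (−120) = −240 kJ

ΔH = −240 kJ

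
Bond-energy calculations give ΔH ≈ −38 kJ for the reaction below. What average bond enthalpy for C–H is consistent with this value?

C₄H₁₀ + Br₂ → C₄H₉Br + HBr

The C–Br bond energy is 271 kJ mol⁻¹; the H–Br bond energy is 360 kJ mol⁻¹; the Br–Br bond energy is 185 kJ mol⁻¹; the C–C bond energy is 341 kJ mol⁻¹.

Let D be the C–H bond energy.
Σ(broken) = 1×185 + 3×341 + 10×D = 1208 + 10D
Σ(formed) = 1×271 + 3×341 + 9×D + 1×360 = 1654 + 9D
ΔH = Σ(broken) − Σ(formed) = (1208 + 10D) − (1654 + 9D) = −446 + D
Setting this equal to −38 kJ gives D = 408 kJ/mol.

D(C–H) ≈ 408 kJ/mol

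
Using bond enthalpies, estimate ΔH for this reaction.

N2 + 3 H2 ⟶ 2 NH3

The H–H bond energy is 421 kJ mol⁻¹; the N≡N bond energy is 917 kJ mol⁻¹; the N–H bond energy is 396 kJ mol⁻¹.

Bonds broken (reactants):
  H–H: 3 × 421 = 1263
  N≡N: 1 × 917 = 917
  Σ(broken) = 2180 kJ
Bonds formed (products):
  N–H: 6 × 396 = 2376
  Σ(formed) = 2376 kJ
ΔH = Σ(broken) − Σ(formed) = 2180 − 2376 = −196 kJ

ΔH ≈ −196 kJ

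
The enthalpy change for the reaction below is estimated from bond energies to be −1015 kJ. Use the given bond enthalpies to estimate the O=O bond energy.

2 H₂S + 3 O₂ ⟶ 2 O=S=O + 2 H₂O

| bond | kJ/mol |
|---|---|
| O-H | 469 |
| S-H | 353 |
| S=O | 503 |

D(O=O) ≈ 487 kJ/mol

Let D be the O=O bond energy.
Σ(broken) = 3×D + 4×353 = 1412 + 3D
Σ(formed) = 4×469 + 4×503 = 3888
ΔH = Σ(broken) − Σ(formed) = (1412 + 3D) − (3888) = −2476 + 3D
Setting this equal to −1015 kJ gives 3D = 1461, so D = 487 kJ/mol.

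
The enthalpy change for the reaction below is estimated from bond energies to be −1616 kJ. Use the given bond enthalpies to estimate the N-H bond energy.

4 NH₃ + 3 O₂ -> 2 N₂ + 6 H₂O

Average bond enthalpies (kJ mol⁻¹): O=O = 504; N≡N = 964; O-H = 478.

D(N-H) ≈ 378 kJ/mol

Let D be the N-H bond energy.
Σ(broken) = 12×D + 3×504 = 1512 + 12D
Σ(formed) = 2×964 + 12×478 = 7664
ΔH = Σ(broken) − Σ(formed) = (1512 + 12D) − (7664) = −6152 + 12D
Setting this equal to −1616 kJ gives 12D = 4536, so D = 378 kJ/mol.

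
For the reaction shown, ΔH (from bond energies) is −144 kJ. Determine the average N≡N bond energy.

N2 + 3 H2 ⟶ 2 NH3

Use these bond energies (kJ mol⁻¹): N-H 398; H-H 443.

Let D be the N≡N bond energy.
Σ(broken) = 3×443 + 1×D = 1329 + D
Σ(formed) = 6×398 = 2388
ΔH = Σ(broken) − Σ(formed) = (1329 + D) − (2388) = −1059 + D
Setting this equal to −144 kJ gives D = 915 kJ/mol.

D(N≡N) ≈ 915 kJ/mol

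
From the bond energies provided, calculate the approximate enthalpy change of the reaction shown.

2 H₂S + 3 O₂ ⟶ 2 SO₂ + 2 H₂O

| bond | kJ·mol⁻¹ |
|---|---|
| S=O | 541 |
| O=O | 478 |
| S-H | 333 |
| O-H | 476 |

ΔH ≈ −1302 kJ

Bonds broken (reactants):
  O=O: 3 × 478 = 1434
  S-H: 4 × 333 = 1332
  Σ(broken) = 2766 kJ
Bonds formed (products):
  O-H: 4 × 476 = 1904
  S=O: 4 × 541 = 2164
  Σ(formed) = 4068 kJ
ΔH = Σ(broken) − Σ(formed) = 2766 − 4068 = −1302 kJ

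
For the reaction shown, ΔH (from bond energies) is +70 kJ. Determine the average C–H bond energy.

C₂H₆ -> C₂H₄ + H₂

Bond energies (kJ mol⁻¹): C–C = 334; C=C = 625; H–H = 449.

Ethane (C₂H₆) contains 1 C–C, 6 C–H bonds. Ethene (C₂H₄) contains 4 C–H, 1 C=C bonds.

D(C–H) ≈ 405 kJ/mol

Let D be the C–H bond energy.
Σ(broken) = 1×334 + 6×D = 334 + 6D
Σ(formed) = 4×D + 1×625 + 1×449 = 1074 + 4D
ΔH = Σ(broken) − Σ(formed) = (334 + 6D) − (1074 + 4D) = −740 + 2D
Setting this equal to +70 kJ gives 2D = 810, so D = 405 kJ/mol.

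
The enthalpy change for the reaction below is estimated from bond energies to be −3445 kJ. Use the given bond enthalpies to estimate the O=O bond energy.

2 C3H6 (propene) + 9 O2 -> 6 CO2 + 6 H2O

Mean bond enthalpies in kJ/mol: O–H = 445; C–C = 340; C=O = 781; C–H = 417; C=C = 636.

D(O=O) ≈ 479 kJ/mol

Let D be the O=O bond energy.
Σ(broken) = 2×340 + 12×417 + 2×636 + 9×D = 6956 + 9D
Σ(formed) = 12×781 + 12×445 = 14712
ΔH = Σ(broken) − Σ(formed) = (6956 + 9D) − (14712) = −7756 + 9D
Setting this equal to −3445 kJ gives 9D = 4311, so D = 479 kJ/mol.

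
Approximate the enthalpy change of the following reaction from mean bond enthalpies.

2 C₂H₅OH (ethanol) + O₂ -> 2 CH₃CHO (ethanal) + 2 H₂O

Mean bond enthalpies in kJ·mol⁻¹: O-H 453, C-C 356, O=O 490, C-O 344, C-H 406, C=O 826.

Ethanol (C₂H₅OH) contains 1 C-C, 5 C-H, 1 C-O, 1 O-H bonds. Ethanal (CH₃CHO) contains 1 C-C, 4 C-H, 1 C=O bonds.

Bonds broken (reactants):
  C-C: 2 × 356 = 712
  C-H: 10 × 406 = 4060
  C-O: 2 × 344 = 688
  O-H: 2 × 453 = 906
  O=O: 1 × 490 = 490
  Σ(broken) = 6856 kJ
Bonds formed (products):
  C-C: 2 × 356 = 712
  C-H: 8 × 406 = 3248
  C=O: 2 × 826 = 1652
  O-H: 4 × 453 = 1812
  Σ(formed) = 7424 kJ
ΔH = Σ(broken) − Σ(formed) = 6856 − 7424 = −568 kJ

ΔH ≈ −568 kJ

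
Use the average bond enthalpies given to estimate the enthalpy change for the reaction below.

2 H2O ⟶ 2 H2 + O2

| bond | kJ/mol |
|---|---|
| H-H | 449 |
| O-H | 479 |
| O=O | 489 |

ΔH ≈ +529 kJ

Bonds broken (reactants):
  O-H: 4 × 479 = 1916
  Σ(broken) = 1916 kJ
Bonds formed (products):
  H-H: 2 × 449 = 898
  O=O: 1 × 489 = 489
  Σ(formed) = 1387 kJ
ΔH = Σ(broken) − Σ(formed) = 1916 − 1387 = +529 kJ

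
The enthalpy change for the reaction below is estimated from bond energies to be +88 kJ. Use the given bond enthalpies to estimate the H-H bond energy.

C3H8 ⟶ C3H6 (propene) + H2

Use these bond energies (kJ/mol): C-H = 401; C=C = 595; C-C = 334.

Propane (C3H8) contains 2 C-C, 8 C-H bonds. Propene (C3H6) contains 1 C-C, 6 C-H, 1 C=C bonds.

D(H-H) ≈ 453 kJ/mol

Let D be the H-H bond energy.
Σ(broken) = 2×334 + 8×401 = 3876
Σ(formed) = 1×334 + 6×401 + 1×595 + 1×D = 3335 + D
ΔH = Σ(broken) − Σ(formed) = (3876) − (3335 + D) = +541 − D
Setting this equal to +88 kJ gives D = 453 kJ/mol.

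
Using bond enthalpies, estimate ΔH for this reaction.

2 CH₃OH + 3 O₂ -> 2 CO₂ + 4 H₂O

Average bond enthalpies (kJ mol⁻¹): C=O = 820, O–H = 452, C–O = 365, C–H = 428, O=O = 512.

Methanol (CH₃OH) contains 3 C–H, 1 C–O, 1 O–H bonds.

Bonds broken (reactants):
  C–H: 6 × 428 = 2568
  C–O: 2 × 365 = 730
  O–H: 2 × 452 = 904
  O=O: 3 × 512 = 1536
  Σ(broken) = 5738 kJ
Bonds formed (products):
  C=O: 4 × 820 = 3280
  O–H: 8 × 452 = 3616
  Σ(formed) = 6896 kJ
ΔH = Σ(broken) − Σ(formed) = 5738 − 6896 = −1158 kJ

ΔH ≈ −1158 kJ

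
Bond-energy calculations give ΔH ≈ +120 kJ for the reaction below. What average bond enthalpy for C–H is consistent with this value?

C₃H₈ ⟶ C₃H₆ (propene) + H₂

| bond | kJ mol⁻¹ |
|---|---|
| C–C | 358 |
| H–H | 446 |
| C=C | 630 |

D(C–H) ≈ 419 kJ/mol

Let D be the C–H bond energy.
Σ(broken) = 2×358 + 8×D = 716 + 8D
Σ(formed) = 1×358 + 6×D + 1×630 + 1×446 = 1434 + 6D
ΔH = Σ(broken) − Σ(formed) = (716 + 8D) − (1434 + 6D) = −718 + 2D
Setting this equal to +120 kJ gives 2D = 838, so D = 419 kJ/mol.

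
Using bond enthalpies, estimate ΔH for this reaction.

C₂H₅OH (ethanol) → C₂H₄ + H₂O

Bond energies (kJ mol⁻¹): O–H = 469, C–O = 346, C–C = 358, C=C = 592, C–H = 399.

ΔH ≈ +42 kJ

Bonds broken (reactants):
  C–C: 1 × 358 = 358
  C–H: 5 × 399 = 1995
  C–O: 1 × 346 = 346
  O–H: 1 × 469 = 469
  Σ(broken) = 3168 kJ
Bonds formed (products):
  C–H: 4 × 399 = 1596
  C=C: 1 × 592 = 592
  O–H: 2 × 469 = 938
  Σ(formed) = 3126 kJ
ΔH = Σ(broken) − Σ(formed) = 3168 − 3126 = +42 kJ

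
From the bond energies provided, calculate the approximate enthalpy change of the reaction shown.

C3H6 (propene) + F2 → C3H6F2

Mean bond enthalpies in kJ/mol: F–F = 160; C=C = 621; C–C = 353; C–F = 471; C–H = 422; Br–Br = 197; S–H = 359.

Bonds broken (reactants):
  C–C: 1 × 353 = 353
  C–H: 6 × 422 = 2532
  C=C: 1 × 621 = 621
  F–F: 1 × 160 = 160
  Σ(broken) = 3666 kJ
Bonds formed (products):
  C–C: 2 × 353 = 706
  C–F: 2 × 471 = 942
  C–H: 6 × 422 = 2532
  Σ(formed) = 4180 kJ
ΔH = Σ(broken) − Σ(formed) = 3666 − 4180 = −514 kJ

ΔH ≈ −514 kJ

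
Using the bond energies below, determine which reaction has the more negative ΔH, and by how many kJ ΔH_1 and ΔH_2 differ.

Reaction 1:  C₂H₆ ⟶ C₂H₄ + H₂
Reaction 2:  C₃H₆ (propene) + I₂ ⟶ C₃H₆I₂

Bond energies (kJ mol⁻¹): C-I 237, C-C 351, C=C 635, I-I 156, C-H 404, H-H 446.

Reaction 1:
  Bonds broken (reactants):
    C-C: 1 × 351 = 351
    C-H: 6 × 404 = 2424
    Σ(broken) = 2775 kJ
  Bonds formed (products):
    C-H: 4 × 404 = 1616
    C=C: 1 × 635 = 635
    H-H: 1 × 446 = 446
    Σ(formed) = 2697 kJ
  ΔH_1 = 2775 − 2697 = +78 kJ
Reaction 2:
  Bonds broken (reactants):
    C-C: 1 × 351 = 351
    C-H: 6 × 404 = 2424
    C=C: 1 × 635 = 635
    I-I: 1 × 156 = 156
    Σ(broken) = 3566 kJ
  Bonds formed (products):
    C-C: 2 × 351 = 702
    C-H: 6 × 404 = 2424
    C-I: 2 × 237 = 474
    Σ(formed) = 3600 kJ
  ΔH_2 = 3566 − 3600 = −34 kJ
ΔH_1 − ΔH_2 = +112 kJ, so reaction 2 has the more negative ΔH; |ΔH_1 − ΔH_2| = 112 kJ.

Reaction 2, by 112 kJ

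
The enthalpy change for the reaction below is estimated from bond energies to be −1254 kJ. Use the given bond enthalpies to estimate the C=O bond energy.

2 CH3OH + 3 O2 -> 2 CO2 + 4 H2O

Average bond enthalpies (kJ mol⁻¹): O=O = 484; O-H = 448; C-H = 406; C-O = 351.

D(C=O) ≈ 789 kJ/mol

Let D be the C=O bond energy.
Σ(broken) = 6×406 + 2×351 + 2×448 + 3×484 = 5486
Σ(formed) = 4×D + 8×448 = 3584 + 4D
ΔH = Σ(broken) − Σ(formed) = (5486) − (3584 + 4D) = +1902 − 4D
Setting this equal to −1254 kJ gives 4D = 3156, so D = 789 kJ/mol.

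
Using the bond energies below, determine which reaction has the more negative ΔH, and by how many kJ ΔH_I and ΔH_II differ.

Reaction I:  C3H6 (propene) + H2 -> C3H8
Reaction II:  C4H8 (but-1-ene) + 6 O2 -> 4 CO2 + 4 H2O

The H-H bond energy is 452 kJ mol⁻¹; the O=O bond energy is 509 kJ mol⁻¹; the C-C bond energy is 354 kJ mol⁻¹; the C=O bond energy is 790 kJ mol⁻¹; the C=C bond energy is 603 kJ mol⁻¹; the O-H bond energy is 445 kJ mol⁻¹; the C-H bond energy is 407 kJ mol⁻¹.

Reaction I:
  Bonds broken (reactants):
    C-C: 1 × 354 = 354
    C-H: 6 × 407 = 2442
    C=C: 1 × 603 = 603
    H-H: 1 × 452 = 452
    Σ(broken) = 3851 kJ
  Bonds formed (products):
    C-C: 2 × 354 = 708
    C-H: 8 × 407 = 3256
    Σ(formed) = 3964 kJ
  ΔH_I = 3851 − 3964 = −113 kJ
Reaction II:
  Bonds broken (reactants):
    C-C: 2 × 354 = 708
    C-H: 8 × 407 = 3256
    C=C: 1 × 603 = 603
    O=O: 6 × 509 = 3054
    Σ(broken) = 7621 kJ
  Bonds formed (products):
    C=O: 8 × 790 = 6320
    O-H: 8 × 445 = 3560
    Σ(formed) = 9880 kJ
  ΔH_II = 7621 − 9880 = −2259 kJ
ΔH_I − ΔH_II = +2146 kJ, so reaction II has the more negative ΔH; |ΔH_I − ΔH_II| = 2146 kJ.

Reaction II, by 2146 kJ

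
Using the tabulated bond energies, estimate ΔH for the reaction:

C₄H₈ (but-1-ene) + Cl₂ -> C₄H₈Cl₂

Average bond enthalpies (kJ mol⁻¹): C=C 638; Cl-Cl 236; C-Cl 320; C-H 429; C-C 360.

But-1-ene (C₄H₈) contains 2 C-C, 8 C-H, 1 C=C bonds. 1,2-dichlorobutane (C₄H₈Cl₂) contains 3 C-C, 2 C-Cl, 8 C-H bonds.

ΔH ≈ −126 kJ

Bonds broken (reactants):
  C-C: 2 × 360 = 720
  C-H: 8 × 429 = 3432
  C=C: 1 × 638 = 638
  Cl-Cl: 1 × 236 = 236
  Σ(broken) = 5026 kJ
Bonds formed (products):
  C-C: 3 × 360 = 1080
  C-Cl: 2 × 320 = 640
  C-H: 8 × 429 = 3432
  Σ(formed) = 5152 kJ
ΔH = Σ(broken) − Σ(formed) = 5026 − 5152 = −126 kJ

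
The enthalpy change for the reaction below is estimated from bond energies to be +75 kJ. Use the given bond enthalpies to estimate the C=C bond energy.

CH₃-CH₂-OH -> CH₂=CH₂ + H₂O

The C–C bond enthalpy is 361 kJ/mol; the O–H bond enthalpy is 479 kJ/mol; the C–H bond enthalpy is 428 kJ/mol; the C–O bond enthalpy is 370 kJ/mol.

Let D be the C=C bond energy.
Σ(broken) = 1×361 + 5×428 + 1×370 + 1×479 = 3350
Σ(formed) = 4×428 + 1×D + 2×479 = 2670 + D
ΔH = Σ(broken) − Σ(formed) = (3350) − (2670 + D) = +680 − D
Setting this equal to +75 kJ gives D = 605 kJ/mol.

D(C=C) ≈ 605 kJ/mol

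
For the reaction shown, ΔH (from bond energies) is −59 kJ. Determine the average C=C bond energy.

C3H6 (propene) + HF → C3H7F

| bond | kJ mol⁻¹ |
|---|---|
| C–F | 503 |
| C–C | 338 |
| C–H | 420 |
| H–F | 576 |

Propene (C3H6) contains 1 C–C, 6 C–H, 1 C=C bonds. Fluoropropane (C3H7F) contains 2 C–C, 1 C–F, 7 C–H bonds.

Let D be the C=C bond energy.
Σ(broken) = 1×338 + 6×420 + 1×D + 1×576 = 3434 + D
Σ(formed) = 2×338 + 1×503 + 7×420 = 4119
ΔH = Σ(broken) − Σ(formed) = (3434 + D) − (4119) = −685 + D
Setting this equal to −59 kJ gives D = 626 kJ/mol.

D(C=C) ≈ 626 kJ/mol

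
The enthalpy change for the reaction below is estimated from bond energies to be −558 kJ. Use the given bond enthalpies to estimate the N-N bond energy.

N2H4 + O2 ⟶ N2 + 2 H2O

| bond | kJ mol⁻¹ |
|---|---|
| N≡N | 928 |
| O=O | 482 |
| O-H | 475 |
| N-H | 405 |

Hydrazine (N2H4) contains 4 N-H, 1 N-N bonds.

Let D be the N-N bond energy.
Σ(broken) = 4×405 + 1×D + 1×482 = 2102 + D
Σ(formed) = 1×928 + 4×475 = 2828
ΔH = Σ(broken) − Σ(formed) = (2102 + D) − (2828) = −726 + D
Setting this equal to −558 kJ gives D = 168 kJ/mol.

D(N-N) ≈ 168 kJ/mol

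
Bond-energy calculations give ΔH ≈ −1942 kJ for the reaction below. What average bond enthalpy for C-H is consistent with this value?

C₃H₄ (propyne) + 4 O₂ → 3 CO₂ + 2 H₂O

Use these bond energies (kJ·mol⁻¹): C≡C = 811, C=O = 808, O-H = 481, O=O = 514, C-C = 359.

D(C-H) ≈ 401 kJ/mol

Let D be the C-H bond energy.
Σ(broken) = 1×811 + 1×359 + 4×D + 4×514 = 3226 + 4D
Σ(formed) = 6×808 + 4×481 = 6772
ΔH = Σ(broken) − Σ(formed) = (3226 + 4D) − (6772) = −3546 + 4D
Setting this equal to −1942 kJ gives 4D = 1604, so D = 401 kJ/mol.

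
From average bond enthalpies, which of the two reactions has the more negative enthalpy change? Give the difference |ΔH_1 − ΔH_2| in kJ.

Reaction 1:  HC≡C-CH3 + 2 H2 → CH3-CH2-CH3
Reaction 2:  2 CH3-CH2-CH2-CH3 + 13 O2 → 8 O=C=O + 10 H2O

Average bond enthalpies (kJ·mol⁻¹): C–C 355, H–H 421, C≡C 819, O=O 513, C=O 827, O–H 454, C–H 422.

Reaction 1:
  Bonds broken (reactants):
    C≡C: 1 × 819 = 819
    C–C: 1 × 355 = 355
    C–H: 4 × 422 = 1688
    H–H: 2 × 421 = 842
    Σ(broken) = 3704 kJ
  Bonds formed (products):
    C–C: 2 × 355 = 710
    C–H: 8 × 422 = 3376
    Σ(formed) = 4086 kJ
  ΔH_1 = 3704 − 4086 = −382 kJ
Reaction 2:
  Bonds broken (reactants):
    C–C: 6 × 355 = 2130
    C–H: 20 × 422 = 8440
    O=O: 13 × 513 = 6669
    Σ(broken) = 17239 kJ
  Bonds formed (products):
    C=O: 16 × 827 = 13232
    O–H: 20 × 454 = 9080
    Σ(formed) = 22312 kJ
  ΔH_2 = 17239 − 22312 = −5073 kJ
ΔH_1 − ΔH_2 = +4691 kJ, so reaction 2 has the more negative ΔH; |ΔH_1 − ΔH_2| = 4691 kJ.

Reaction 2, by 4691 kJ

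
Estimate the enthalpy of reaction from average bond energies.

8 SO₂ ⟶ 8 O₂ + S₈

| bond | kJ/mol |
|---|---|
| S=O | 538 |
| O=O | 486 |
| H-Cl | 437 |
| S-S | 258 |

Bonds broken (reactants):
  S=O: 16 × 538 = 8608
  Σ(broken) = 8608 kJ
Bonds formed (products):
  O=O: 8 × 486 = 3888
  S-S: 8 × 258 = 2064
  Σ(formed) = 5952 kJ
ΔH = Σ(broken) − Σ(formed) = 8608 − 5952 = +2656 kJ

ΔH ≈ +2656 kJ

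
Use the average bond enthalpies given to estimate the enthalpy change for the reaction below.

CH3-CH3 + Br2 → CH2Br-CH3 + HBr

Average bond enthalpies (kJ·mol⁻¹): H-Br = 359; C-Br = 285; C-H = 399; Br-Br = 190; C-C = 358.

Bonds broken (reactants):
  Br-Br: 1 × 190 = 190
  C-C: 1 × 358 = 358
  C-H: 6 × 399 = 2394
  Σ(broken) = 2942 kJ
Bonds formed (products):
  C-Br: 1 × 285 = 285
  C-C: 1 × 358 = 358
  C-H: 5 × 399 = 1995
  H-Br: 1 × 359 = 359
  Σ(formed) = 2997 kJ
ΔH = Σ(broken) − Σ(formed) = 2942 − 2997 = −55 kJ

ΔH ≈ −55 kJ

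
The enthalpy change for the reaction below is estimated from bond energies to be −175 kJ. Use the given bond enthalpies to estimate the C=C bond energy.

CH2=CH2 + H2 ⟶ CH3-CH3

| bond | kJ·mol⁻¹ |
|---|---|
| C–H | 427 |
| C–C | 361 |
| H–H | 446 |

D(C=C) ≈ 594 kJ/mol

Let D be the C=C bond energy.
Σ(broken) = 4×427 + 1×D + 1×446 = 2154 + D
Σ(formed) = 1×361 + 6×427 = 2923
ΔH = Σ(broken) − Σ(formed) = (2154 + D) − (2923) = −769 + D
Setting this equal to −175 kJ gives D = 594 kJ/mol.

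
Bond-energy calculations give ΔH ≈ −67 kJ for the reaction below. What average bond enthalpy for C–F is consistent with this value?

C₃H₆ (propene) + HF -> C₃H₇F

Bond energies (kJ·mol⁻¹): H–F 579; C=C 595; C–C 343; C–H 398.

Let D be the C–F bond energy.
Σ(broken) = 1×343 + 6×398 + 1×595 + 1×579 = 3905
Σ(formed) = 2×343 + 1×D + 7×398 = 3472 + D
ΔH = Σ(broken) − Σ(formed) = (3905) − (3472 + D) = +433 − D
Setting this equal to −67 kJ gives D = 500 kJ/mol.

D(C–F) ≈ 500 kJ/mol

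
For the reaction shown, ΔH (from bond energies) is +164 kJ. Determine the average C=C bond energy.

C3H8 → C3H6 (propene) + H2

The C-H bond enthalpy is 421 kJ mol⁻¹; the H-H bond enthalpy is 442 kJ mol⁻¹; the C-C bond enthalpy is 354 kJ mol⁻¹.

D(C=C) ≈ 590 kJ/mol

Let D be the C=C bond energy.
Σ(broken) = 2×354 + 8×421 = 4076
Σ(formed) = 1×354 + 6×421 + 1×D + 1×442 = 3322 + D
ΔH = Σ(broken) − Σ(formed) = (4076) − (3322 + D) = +754 − D
Setting this equal to +164 kJ gives D = 590 kJ/mol.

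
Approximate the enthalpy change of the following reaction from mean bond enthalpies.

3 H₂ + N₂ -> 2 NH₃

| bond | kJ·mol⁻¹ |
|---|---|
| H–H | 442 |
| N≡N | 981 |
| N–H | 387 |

Bonds broken (reactants):
  H–H: 3 × 442 = 1326
  N≡N: 1 × 981 = 981
  Σ(broken) = 2307 kJ
Bonds formed (products):
  N–H: 6 × 387 = 2322
  Σ(formed) = 2322 kJ
ΔH = Σ(broken) − Σ(formed) = 2307 − 2322 = −15 kJ

ΔH ≈ −15 kJ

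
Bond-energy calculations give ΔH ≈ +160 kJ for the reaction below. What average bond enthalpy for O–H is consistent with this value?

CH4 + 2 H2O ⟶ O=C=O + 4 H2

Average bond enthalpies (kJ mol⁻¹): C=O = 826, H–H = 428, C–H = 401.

D(O–H) ≈ 480 kJ/mol

Let D be the O–H bond energy.
Σ(broken) = 4×401 + 4×D = 1604 + 4D
Σ(formed) = 2×826 + 4×428 = 3364
ΔH = Σ(broken) − Σ(formed) = (1604 + 4D) − (3364) = −1760 + 4D
Setting this equal to +160 kJ gives 4D = 1920, so D = 480 kJ/mol.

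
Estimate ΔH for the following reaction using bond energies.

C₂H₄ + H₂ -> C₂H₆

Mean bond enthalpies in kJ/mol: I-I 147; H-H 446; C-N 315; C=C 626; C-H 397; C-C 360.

Bonds broken (reactants):
  C-H: 4 × 397 = 1588
  C=C: 1 × 626 = 626
  H-H: 1 × 446 = 446
  Σ(broken) = 2660 kJ
Bonds formed (products):
  C-C: 1 × 360 = 360
  C-H: 6 × 397 = 2382
  Σ(formed) = 2742 kJ
ΔH = Σ(broken) − Σ(formed) = 2660 − 2742 = −82 kJ

ΔH ≈ −82 kJ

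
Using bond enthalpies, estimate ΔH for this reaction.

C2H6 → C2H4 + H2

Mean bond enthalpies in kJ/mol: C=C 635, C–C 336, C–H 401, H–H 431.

ΔH ≈ +72 kJ

Bonds broken (reactants):
  C–C: 1 × 336 = 336
  C–H: 6 × 401 = 2406
  Σ(broken) = 2742 kJ
Bonds formed (products):
  C–H: 4 × 401 = 1604
  C=C: 1 × 635 = 635
  H–H: 1 × 431 = 431
  Σ(formed) = 2670 kJ
ΔH = Σ(broken) − Σ(formed) = 2742 − 2670 = +72 kJ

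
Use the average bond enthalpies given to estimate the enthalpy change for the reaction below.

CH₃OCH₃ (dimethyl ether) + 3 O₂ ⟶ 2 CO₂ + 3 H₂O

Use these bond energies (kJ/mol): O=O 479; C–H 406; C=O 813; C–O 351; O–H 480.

Bonds broken (reactants):
  C–H: 6 × 406 = 2436
  C–O: 2 × 351 = 702
  O=O: 3 × 479 = 1437
  Σ(broken) = 4575 kJ
Bonds formed (products):
  C=O: 4 × 813 = 3252
  O–H: 6 × 480 = 2880
  Σ(formed) = 6132 kJ
ΔH = Σ(broken) − Σ(formed) = 4575 − 6132 = −1557 kJ

ΔH ≈ −1557 kJ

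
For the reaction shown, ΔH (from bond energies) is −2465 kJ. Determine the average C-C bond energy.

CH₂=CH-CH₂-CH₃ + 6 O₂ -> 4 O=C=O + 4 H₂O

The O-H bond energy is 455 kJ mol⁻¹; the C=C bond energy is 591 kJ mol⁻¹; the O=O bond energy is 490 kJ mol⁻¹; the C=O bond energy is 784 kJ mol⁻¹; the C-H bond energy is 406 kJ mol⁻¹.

D(C-C) ≈ 334 kJ/mol

Let D be the C-C bond energy.
Σ(broken) = 2×D + 8×406 + 1×591 + 6×490 = 6779 + 2D
Σ(formed) = 8×784 + 8×455 = 9912
ΔH = Σ(broken) − Σ(formed) = (6779 + 2D) − (9912) = −3133 + 2D
Setting this equal to −2465 kJ gives 2D = 668, so D = 334 kJ/mol.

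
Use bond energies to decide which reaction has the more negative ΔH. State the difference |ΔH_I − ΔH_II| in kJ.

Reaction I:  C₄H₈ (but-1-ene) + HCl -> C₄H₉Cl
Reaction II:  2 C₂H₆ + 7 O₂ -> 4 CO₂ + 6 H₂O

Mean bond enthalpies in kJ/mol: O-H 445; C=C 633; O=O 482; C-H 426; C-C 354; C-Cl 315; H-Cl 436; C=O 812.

Reaction I:
  Bonds broken (reactants):
    C-C: 2 × 354 = 708
    C-H: 8 × 426 = 3408
    C=C: 1 × 633 = 633
    H-Cl: 1 × 436 = 436
    Σ(broken) = 5185 kJ
  Bonds formed (products):
    C-C: 3 × 354 = 1062
    C-Cl: 1 × 315 = 315
    C-H: 9 × 426 = 3834
    Σ(formed) = 5211 kJ
  ΔH_I = 5185 − 5211 = −26 kJ
Reaction II:
  Bonds broken (reactants):
    C-C: 2 × 354 = 708
    C-H: 12 × 426 = 5112
    O=O: 7 × 482 = 3374
    Σ(broken) = 9194 kJ
  Bonds formed (products):
    C=O: 8 × 812 = 6496
    O-H: 12 × 445 = 5340
    Σ(formed) = 11836 kJ
  ΔH_II = 9194 − 11836 = −2642 kJ
ΔH_I − ΔH_II = +2616 kJ, so reaction II has the more negative ΔH; |ΔH_I − ΔH_II| = 2616 kJ.

Reaction II, by 2616 kJ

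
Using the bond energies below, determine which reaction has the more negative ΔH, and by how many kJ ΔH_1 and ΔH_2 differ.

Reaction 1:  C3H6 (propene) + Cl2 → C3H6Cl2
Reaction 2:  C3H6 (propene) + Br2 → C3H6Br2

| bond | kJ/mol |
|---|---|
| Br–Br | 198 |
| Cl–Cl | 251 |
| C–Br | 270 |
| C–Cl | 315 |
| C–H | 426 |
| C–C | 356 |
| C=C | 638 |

Reaction 1, by 37 kJ

Reaction 1:
  Bonds broken (reactants):
    C–C: 1 × 356 = 356
    C–H: 6 × 426 = 2556
    C=C: 1 × 638 = 638
    Cl–Cl: 1 × 251 = 251
    Σ(broken) = 3801 kJ
  Bonds formed (products):
    C–C: 2 × 356 = 712
    C–Cl: 2 × 315 = 630
    C–H: 6 × 426 = 2556
    Σ(formed) = 3898 kJ
  ΔH_1 = 3801 − 3898 = −97 kJ
Reaction 2:
  Bonds broken (reactants):
    Br–Br: 1 × 198 = 198
    C–C: 1 × 356 = 356
    C–H: 6 × 426 = 2556
    C=C: 1 × 638 = 638
    Σ(broken) = 3748 kJ
  Bonds formed (products):
    C–Br: 2 × 270 = 540
    C–C: 2 × 356 = 712
    C–H: 6 × 426 = 2556
    Σ(formed) = 3808 kJ
  ΔH_2 = 3748 − 3808 = −60 kJ
ΔH_1 − ΔH_2 = −37 kJ, so reaction 1 has the more negative ΔH; |ΔH_1 − ΔH_2| = 37 kJ.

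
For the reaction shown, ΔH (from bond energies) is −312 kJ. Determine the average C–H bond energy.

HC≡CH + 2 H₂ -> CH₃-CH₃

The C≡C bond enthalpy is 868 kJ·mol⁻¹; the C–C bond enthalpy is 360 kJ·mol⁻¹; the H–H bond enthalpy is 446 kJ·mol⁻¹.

Let D be the C–H bond energy.
Σ(broken) = 1×868 + 2×D + 2×446 = 1760 + 2D
Σ(formed) = 1×360 + 6×D = 360 + 6D
ΔH = Σ(broken) − Σ(formed) = (1760 + 2D) − (360 + 6D) = +1400 − 4D
Setting this equal to −312 kJ gives 4D = 1712, so D = 428 kJ/mol.

D(C–H) ≈ 428 kJ/mol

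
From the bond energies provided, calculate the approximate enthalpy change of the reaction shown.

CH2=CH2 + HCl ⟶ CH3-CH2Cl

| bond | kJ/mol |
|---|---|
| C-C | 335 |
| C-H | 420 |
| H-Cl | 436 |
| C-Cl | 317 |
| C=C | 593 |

Bonds broken (reactants):
  C-H: 4 × 420 = 1680
  C=C: 1 × 593 = 593
  H-Cl: 1 × 436 = 436
  Σ(broken) = 2709 kJ
Bonds formed (products):
  C-C: 1 × 335 = 335
  C-Cl: 1 × 317 = 317
  C-H: 5 × 420 = 2100
  Σ(formed) = 2752 kJ
ΔH = Σ(broken) − Σ(formed) = 2709 − 2752 = −43 kJ

ΔH ≈ −43 kJ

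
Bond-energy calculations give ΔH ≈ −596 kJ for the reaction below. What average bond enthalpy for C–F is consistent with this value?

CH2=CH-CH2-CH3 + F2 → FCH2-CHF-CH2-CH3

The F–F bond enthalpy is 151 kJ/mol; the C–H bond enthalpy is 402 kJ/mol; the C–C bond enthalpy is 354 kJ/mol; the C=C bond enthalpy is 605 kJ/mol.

Let D be the C–F bond energy.
Σ(broken) = 2×354 + 8×402 + 1×605 + 1×151 = 4680
Σ(formed) = 3×354 + 2×D + 8×402 = 4278 + 2D
ΔH = Σ(broken) − Σ(formed) = (4680) − (4278 + 2D) = +402 − 2D
Setting this equal to −596 kJ gives 2D = 998, so D = 499 kJ/mol.

D(C–F) ≈ 499 kJ/mol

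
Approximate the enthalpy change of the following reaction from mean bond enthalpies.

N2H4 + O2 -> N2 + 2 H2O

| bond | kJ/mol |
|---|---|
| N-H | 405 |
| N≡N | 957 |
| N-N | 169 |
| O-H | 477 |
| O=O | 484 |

ΔH ≈ −592 kJ

Bonds broken (reactants):
  N-H: 4 × 405 = 1620
  N-N: 1 × 169 = 169
  O=O: 1 × 484 = 484
  Σ(broken) = 2273 kJ
Bonds formed (products):
  N≡N: 1 × 957 = 957
  O-H: 4 × 477 = 1908
  Σ(formed) = 2865 kJ
ΔH = Σ(broken) − Σ(formed) = 2273 − 2865 = −592 kJ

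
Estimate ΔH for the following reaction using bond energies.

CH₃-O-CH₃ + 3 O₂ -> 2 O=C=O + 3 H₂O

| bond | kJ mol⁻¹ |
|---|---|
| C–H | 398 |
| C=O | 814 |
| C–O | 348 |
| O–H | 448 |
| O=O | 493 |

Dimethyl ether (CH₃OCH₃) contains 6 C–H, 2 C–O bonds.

ΔH ≈ −1381 kJ

Bonds broken (reactants):
  C–H: 6 × 398 = 2388
  C–O: 2 × 348 = 696
  O=O: 3 × 493 = 1479
  Σ(broken) = 4563 kJ
Bonds formed (products):
  C=O: 4 × 814 = 3256
  O–H: 6 × 448 = 2688
  Σ(formed) = 5944 kJ
ΔH = Σ(broken) − Σ(formed) = 4563 − 5944 = −1381 kJ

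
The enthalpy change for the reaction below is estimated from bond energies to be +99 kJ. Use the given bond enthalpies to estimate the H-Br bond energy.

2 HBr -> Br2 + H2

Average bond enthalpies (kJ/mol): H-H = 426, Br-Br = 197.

Let D be the H-Br bond energy.
Σ(broken) = 2×D = 2D
Σ(formed) = 1×197 + 1×426 = 623
ΔH = Σ(broken) − Σ(formed) = (2D) − (623) = −623 + 2D
Setting this equal to +99 kJ gives 2D = 722, so D = 361 kJ/mol.

D(H-Br) ≈ 361 kJ/mol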